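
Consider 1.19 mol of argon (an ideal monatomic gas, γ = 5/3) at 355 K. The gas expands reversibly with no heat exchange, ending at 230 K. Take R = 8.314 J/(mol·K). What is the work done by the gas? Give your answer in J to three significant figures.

Adiabatic ⇒ Q = 0, so W_by = −ΔU = nCᵥ(T₁ − T₂).
Cᵥ = 3R/2 = 12.47 J/(mol·K).
W = (1.19)(12.47)(355 − 230) = 1855 J.

W ≈ 1860 J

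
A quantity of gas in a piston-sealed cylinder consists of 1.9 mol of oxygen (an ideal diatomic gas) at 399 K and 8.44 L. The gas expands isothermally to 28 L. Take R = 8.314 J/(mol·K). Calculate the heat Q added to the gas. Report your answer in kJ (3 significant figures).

Q ≈ 7.56 kJ

Isothermal ⇒ ΔU = 0, so Q = W = nRT ln(V₂/V₁).
Q = (1.9)(8.314)(399) ln(28/8.44) = 6303 × 1.199 = 7559 J.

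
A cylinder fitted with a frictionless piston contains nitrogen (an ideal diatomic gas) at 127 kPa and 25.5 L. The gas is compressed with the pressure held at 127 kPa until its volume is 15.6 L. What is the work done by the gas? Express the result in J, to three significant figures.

Isobaric: W = P ΔV.
W = (127 kPa)(15.6 − 25.5 L) = (127)(-9.9) = -1257 J.

W ≈ -1260 J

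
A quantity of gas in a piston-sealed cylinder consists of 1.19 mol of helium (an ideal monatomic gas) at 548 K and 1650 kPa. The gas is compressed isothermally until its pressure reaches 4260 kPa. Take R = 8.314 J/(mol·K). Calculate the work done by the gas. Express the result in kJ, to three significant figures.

Isothermal process: W = nRT ln(V₂/V₁) = nRT ln(P₁/P₂).
W = (1.19)(8.314)(548) × ln(1650/4260)
  = 5422 × ln(0.3873) = 5422 × -0.9485
W_by_gas = -5142 J.

W ≈ -5.14 kJ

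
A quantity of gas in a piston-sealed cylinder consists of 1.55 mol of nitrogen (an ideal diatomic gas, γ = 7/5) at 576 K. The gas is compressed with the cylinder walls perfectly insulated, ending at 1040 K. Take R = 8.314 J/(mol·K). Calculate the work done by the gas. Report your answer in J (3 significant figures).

W ≈ -14900 J

Adiabatic ⇒ Q = 0, so W_by = −ΔU = nCᵥ(T₁ − T₂).
Cᵥ = 5R/2 = 20.79 J/(mol·K).
W = (1.55)(20.79)(576 − 1040) = -14949 J.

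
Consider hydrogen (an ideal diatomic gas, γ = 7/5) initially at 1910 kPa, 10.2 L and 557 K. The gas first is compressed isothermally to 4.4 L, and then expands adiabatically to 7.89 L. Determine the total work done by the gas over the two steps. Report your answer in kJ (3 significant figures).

Step 1 (isothermal): W = P₁V₁ ln(V₂/V₁) = (19482) ln(4.4/10.2) = -16380 J.
After step 1: P = 4428 kPa, V = 4.4 L, T = 557 K.
Step 2 (adiabatic): W = (P₁V₁ − P₂V₂)/(γ−1) = (19482 − 15424)/0.4 = 10146 J.
W_total = -16380 + 10146 = -6234 J.

W_total ≈ -6.23 kJ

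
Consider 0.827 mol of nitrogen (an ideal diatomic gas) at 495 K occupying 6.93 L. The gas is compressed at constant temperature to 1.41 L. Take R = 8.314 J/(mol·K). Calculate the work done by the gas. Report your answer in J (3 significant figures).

W ≈ -5420 J

Isothermal: W = nRT ln(V₂/V₁).
W = (0.827)(8.314)(495) × ln(1.41/6.93)
  = 3403 × -1.592
W_by_gas = -5419 J.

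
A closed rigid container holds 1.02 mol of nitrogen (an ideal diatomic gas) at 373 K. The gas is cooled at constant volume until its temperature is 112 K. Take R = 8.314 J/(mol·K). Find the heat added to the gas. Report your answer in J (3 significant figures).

Q ≈ -5530 J

Constant volume ⇒ W = 0, so Q = ΔU = nCᵥΔT with Cᵥ = 5R/2 = 20.79 J/(mol·K).
ΔU = (1.02)(20.79)(112 − 373) = -5533 J.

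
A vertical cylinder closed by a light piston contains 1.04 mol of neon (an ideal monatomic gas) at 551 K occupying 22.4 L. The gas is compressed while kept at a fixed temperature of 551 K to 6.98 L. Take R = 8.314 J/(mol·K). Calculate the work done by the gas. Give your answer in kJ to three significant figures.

Isothermal: W = nRT ln(V₂/V₁).
W = (1.04)(8.314)(551) × ln(6.98/22.4)
  = 4764 × -1.166
W_by_gas = -5555 J.

W ≈ -5.56 kJ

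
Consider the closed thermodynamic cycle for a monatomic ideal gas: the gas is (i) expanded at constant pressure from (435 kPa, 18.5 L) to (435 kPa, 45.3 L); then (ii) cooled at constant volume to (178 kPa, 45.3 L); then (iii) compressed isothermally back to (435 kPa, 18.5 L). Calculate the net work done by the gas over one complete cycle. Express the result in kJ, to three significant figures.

W_net ≈ 4.44 kJ

Leg (i): W = PΔV = (435)(45.3 − 18.5) = 11658 J.
Leg (ii): W = 0.
Leg (iii): W = PᵢVᵢ ln(V_f/Vᵢ) = (8063) ln(18.5/45.3) = -7221 J.
W_net = 11658 − 7221 = 4437 J.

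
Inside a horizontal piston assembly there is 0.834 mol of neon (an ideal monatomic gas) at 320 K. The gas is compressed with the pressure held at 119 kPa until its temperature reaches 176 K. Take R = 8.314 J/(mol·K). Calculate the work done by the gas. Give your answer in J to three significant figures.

W ≈ -998 J

Isobaric: W = P ΔV = nR ΔT.
W = (0.834)(8.314)(176 − 320) = -998.5 J.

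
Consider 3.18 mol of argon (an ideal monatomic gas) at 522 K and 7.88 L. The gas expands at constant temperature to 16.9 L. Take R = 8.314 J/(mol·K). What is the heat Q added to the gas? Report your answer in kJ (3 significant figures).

Isothermal ⇒ ΔU = 0, so Q = W = nRT ln(V₂/V₁).
Q = (3.18)(8.314)(522) ln(16.9/7.88) = 13801 × 0.763 = 10530 J.

Q ≈ 10.5 kJ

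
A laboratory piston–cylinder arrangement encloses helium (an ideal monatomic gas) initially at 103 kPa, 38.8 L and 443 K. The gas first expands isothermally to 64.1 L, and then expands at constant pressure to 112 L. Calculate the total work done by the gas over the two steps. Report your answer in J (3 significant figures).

W_total ≈ 4990 J

Step 1 (isothermal): W = P₁V₁ ln(V₂/V₁) = (3996) ln(64.1/38.8) = 2006 J.
After step 1: P = 62.35 kPa, V = 64.1 L, T = 443 K.
Step 2 (isobaric): W = PΔV = (62.35 kPa)(112 − 64.1 L) = 2986 J.
W_total = 2006 + 2986 = 4993 J.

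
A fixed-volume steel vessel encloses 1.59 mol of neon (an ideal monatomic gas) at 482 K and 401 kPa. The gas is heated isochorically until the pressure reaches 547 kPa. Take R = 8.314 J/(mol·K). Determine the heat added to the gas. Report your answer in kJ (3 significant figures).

Q ≈ 3.48 kJ

Constant volume ⇒ W = 0, so Q = ΔU = nCᵥΔT with Cᵥ = 3R/2 = 12.47 J/(mol·K).
At constant V, T₂/T₁ = P₂/P₁ ⇒ ΔT = T₁(P₂/P₁ − 1) = 482·(547/401 − 1) = 175.5 K.
ΔU = (1.59)(12.47)(175.5) = 3480 J.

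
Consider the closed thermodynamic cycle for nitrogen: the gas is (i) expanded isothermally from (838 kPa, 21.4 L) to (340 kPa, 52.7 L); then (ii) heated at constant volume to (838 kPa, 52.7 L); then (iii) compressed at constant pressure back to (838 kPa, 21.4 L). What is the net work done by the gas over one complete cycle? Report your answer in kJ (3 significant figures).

Leg (i): W = PᵢVᵢ ln(V_f/Vᵢ) = (17933) ln(52.7/21.4) = 16162 J.
Leg (ii): W = 0.
Leg (iii): W = PΔV = (838)(21.4 − 52.7) = -26229 J.
W_net = 16162 − 26229 = -10068 J.

W_net ≈ -10.1 kJ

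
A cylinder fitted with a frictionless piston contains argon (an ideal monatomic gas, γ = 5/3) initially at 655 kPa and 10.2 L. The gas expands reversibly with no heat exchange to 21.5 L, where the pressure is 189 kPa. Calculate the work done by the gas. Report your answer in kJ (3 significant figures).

Adiabatic: W = (P₁V₁ − P₂V₂)/(γ − 1) with γ = 5/3.
P₁V₁ = 6681 J, P₂V₂ = 4064 J.
W = (6681 − 4064) / 0.6667 = 3926 J.

W ≈ 3.93 kJ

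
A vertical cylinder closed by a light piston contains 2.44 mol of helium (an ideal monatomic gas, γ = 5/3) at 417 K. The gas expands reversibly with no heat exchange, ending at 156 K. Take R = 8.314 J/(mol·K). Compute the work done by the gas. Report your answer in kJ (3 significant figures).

W ≈ 7.94 kJ

Adiabatic ⇒ Q = 0, so W_by = −ΔU = nCᵥ(T₁ − T₂).
Cᵥ = 3R/2 = 12.47 J/(mol·K).
W = (2.44)(12.47)(417 − 156) = 7942 J.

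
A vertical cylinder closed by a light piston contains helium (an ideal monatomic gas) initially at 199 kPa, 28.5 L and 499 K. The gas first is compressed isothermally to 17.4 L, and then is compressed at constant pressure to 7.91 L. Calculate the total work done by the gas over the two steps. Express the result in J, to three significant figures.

W_total ≈ -5890 J

Step 1 (isothermal): W = P₁V₁ ln(V₂/V₁) = (5672) ln(17.4/28.5) = -2799 J.
After step 1: P = 325.9 kPa, V = 17.4 L, T = 499 K.
Step 2 (isobaric): W = PΔV = (325.9 kPa)(7.91 − 17.4 L) = -3093 J.
W_total = -2799 − 3093 = -5892 J.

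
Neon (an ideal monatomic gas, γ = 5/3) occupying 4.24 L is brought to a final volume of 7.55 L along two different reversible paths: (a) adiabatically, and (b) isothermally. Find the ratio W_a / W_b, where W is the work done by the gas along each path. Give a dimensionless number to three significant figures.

W_a / W_b ≈ 0.830

Path (a) adiabatic: W = P₁V₁(1 − (V₁/V₂)^(γ−1))/(γ−1) → W_a/(P₁V₁) = 0.479.
Path (b) isothermal: W = P₁V₁ ln(V₂/V₁) → W_b/(P₁V₁) = 0.577.
W_a / W_b = 0.479 / 0.577 = 0.8301.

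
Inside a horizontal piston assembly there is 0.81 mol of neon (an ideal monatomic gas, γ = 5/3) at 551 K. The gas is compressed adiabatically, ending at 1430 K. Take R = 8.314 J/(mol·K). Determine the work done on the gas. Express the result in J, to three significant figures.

W ≈ 8880 J

Adiabatic ⇒ Q = 0, so W_by = −ΔU = nCᵥ(T₁ − T₂).
Cᵥ = 3R/2 = 12.47 J/(mol·K).
W = (0.81)(12.47)(551 − 1430) = -8879 J.
Work on gas = −W_by = 8879 J.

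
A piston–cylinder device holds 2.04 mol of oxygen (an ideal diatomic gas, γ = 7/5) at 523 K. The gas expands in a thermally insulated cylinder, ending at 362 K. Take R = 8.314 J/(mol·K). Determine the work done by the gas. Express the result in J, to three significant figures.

W ≈ 6830 J

Adiabatic ⇒ Q = 0, so W_by = −ΔU = nCᵥ(T₁ − T₂).
Cᵥ = 5R/2 = 20.79 J/(mol·K).
W = (2.04)(20.79)(523 − 362) = 6827 J.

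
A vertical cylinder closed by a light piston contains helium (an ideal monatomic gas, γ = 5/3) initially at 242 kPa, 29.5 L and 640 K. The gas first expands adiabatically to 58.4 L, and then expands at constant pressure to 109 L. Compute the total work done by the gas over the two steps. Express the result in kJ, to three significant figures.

W_total ≈ 7.84 kJ

Step 1 (adiabatic): W = (P₁V₁ − P₂V₂)/(γ−1) = (7139 − 4528)/0.667 = 3916 J.
After step 1: P = 77.53 kPa, V = 58.4 L, T = 405.9 K.
Step 2 (isobaric): W = PΔV = (77.53 kPa)(109 − 58.4 L) = 3923 J.
W_total = 3916 + 3923 = 7840 J.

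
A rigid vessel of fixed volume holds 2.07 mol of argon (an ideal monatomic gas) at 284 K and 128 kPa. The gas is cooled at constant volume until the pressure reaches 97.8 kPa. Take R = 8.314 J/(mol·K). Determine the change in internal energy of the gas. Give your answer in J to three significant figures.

ΔU ≈ -1730 J

Constant volume ⇒ W = 0, so Q = ΔU = nCᵥΔT with Cᵥ = 3R/2 = 12.47 J/(mol·K).
At constant V, T₂/T₁ = P₂/P₁ ⇒ ΔT = T₁(P₂/P₁ − 1) = 284·(97.8/128 − 1) = -67.01 K.
ΔU = (2.07)(12.47)(-67.01) = -1730 J.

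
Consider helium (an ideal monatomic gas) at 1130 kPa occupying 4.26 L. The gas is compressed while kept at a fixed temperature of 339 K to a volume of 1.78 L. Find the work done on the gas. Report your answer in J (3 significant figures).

Isothermal: W = nRT ln(V₂/V₁) = P₁V₁ ln(V₂/V₁).
P₁V₁ = (1130 kPa)(4.26 L) = 4814 J.
W = 4814 × ln(1.78/4.26) = 4814 × -0.8727
W_by_gas = -4201 J; work on gas = −W_by = 4201 J.

W ≈ 4200 J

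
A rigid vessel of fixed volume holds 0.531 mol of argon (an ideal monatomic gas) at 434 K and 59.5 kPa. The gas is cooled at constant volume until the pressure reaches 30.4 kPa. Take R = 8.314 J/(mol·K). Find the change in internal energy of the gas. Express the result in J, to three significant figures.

ΔU ≈ -1410 J

Constant volume ⇒ W = 0, so Q = ΔU = nCᵥΔT with Cᵥ = 3R/2 = 12.47 J/(mol·K).
At constant V, T₂/T₁ = P₂/P₁ ⇒ ΔT = T₁(P₂/P₁ − 1) = 434·(30.4/59.5 − 1) = -212.3 K.
ΔU = (0.531)(12.47)(-212.3) = -1406 J.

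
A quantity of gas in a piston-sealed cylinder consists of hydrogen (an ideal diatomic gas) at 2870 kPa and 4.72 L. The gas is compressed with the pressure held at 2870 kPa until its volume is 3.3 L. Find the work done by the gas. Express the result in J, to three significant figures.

W ≈ -4080 J

Isobaric: W = P ΔV.
W = (2870 kPa)(3.3 − 4.72 L) = (2870)(-1.42) = -4075 J.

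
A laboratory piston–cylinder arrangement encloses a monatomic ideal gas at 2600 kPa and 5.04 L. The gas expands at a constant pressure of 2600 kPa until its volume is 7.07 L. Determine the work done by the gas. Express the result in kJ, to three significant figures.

Isobaric: W = P ΔV.
W = (2600 kPa)(7.07 − 5.04 L) = (2600)(2.03) = 5278 J.

W ≈ 5.28 kJ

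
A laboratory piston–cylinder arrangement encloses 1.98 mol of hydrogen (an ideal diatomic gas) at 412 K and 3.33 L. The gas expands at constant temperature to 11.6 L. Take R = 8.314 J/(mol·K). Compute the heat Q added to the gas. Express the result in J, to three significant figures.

Isothermal ⇒ ΔU = 0, so Q = W = nRT ln(V₂/V₁).
Q = (1.98)(8.314)(412) ln(11.6/3.33) = 6782 × 1.248 = 8464 J.

Q ≈ 8460 J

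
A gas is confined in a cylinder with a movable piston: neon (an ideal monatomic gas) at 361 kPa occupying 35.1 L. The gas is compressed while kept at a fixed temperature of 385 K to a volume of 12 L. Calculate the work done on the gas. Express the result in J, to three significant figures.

Isothermal: W = nRT ln(V₂/V₁) = P₁V₁ ln(V₂/V₁).
P₁V₁ = (361 kPa)(35.1 L) = 12671 J.
W = 12671 × ln(12/35.1) = 12671 × -1.073
W_by_gas = -13600 J; work on gas = −W_by = 13600 J.

W ≈ 13600 J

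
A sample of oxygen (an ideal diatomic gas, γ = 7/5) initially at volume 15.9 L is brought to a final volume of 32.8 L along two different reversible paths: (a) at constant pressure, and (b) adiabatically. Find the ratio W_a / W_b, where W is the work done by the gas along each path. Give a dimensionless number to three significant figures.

W_a / W_b ≈ 1.69

Path (a) isobaric: W = P₁(V₂ − V₁) → W_a/(P₁V₁) = 1.063.
Path (b) adiabatic: W = P₁V₁(1 − (V₁/V₂)^(γ−1))/(γ−1) → W_b/(P₁V₁) = 0.6287.
W_a / W_b = 1.063 / 0.6287 = 1.691.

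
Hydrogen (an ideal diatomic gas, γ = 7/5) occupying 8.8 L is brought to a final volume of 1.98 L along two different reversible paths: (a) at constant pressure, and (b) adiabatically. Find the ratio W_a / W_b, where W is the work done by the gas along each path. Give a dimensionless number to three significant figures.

Path (a) isobaric: W = P₁(V₂ − V₁) → W_a/(P₁V₁) = -0.775.
Path (b) adiabatic: W = P₁V₁(1 − (V₁/V₂)^(γ−1))/(γ−1) → W_b/(P₁V₁) = -2.04.
W_a / W_b = -0.775 / -2.04 = 0.3799.

W_a / W_b ≈ 0.380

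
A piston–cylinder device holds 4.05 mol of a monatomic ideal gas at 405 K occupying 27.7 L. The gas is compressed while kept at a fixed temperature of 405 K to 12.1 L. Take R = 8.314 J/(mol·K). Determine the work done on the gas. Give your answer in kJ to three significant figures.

Isothermal: W = nRT ln(V₂/V₁).
W = (4.05)(8.314)(405) × ln(12.1/27.7)
  = 13637 × -0.8282
W_by_gas = -11295 J; work on gas = −W_by = 11295 J.

W ≈ 11.3 kJ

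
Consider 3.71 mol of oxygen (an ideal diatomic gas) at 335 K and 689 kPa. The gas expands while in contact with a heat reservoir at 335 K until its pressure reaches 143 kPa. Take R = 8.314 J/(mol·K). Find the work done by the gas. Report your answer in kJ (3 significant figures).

Isothermal process: W = nRT ln(V₂/V₁) = nRT ln(P₁/P₂).
W = (3.71)(8.314)(335) × ln(689/143)
  = 10333 × ln(4.818) = 10333 × 1.572
W_by_gas = 16248 J.

W ≈ 16.2 kJ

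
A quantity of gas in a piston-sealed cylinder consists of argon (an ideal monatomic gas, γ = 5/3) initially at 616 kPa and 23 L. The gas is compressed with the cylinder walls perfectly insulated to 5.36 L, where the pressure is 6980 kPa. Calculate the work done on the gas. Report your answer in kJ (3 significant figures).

Adiabatic: W = (P₁V₁ − P₂V₂)/(γ − 1) with γ = 5/3.
P₁V₁ = 14168 J, P₂V₂ = 37413 J.
W = (14168 − 37413) / 0.6667 = -34867 J.
Work on gas = −W_by = 34867 J.

W ≈ 34.9 kJ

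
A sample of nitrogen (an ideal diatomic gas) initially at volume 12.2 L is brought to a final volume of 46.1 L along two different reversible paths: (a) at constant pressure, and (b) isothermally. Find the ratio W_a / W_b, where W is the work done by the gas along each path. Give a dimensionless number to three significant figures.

Path (a) isobaric: W = P₁(V₂ − V₁) → W_a/(P₁V₁) = 2.779.
Path (b) isothermal: W = P₁V₁ ln(V₂/V₁) → W_b/(P₁V₁) = 1.329.
W_a / W_b = 2.779 / 1.329 = 2.09.

W_a / W_b ≈ 2.09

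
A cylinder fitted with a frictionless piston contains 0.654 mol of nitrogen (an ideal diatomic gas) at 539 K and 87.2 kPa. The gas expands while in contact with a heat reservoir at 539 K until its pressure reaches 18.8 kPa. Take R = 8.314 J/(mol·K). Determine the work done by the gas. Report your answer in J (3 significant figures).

W ≈ 4500 J

Isothermal process: W = nRT ln(V₂/V₁) = nRT ln(P₁/P₂).
W = (0.654)(8.314)(539) × ln(87.2/18.8)
  = 2931 × ln(4.638) = 2931 × 1.534
W_by_gas = 4497 J.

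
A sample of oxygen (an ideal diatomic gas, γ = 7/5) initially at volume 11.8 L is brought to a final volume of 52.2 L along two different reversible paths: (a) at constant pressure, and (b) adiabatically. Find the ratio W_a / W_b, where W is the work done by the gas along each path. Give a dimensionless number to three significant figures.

Path (a) isobaric: W = P₁(V₂ − V₁) → W_a/(P₁V₁) = 3.424.
Path (b) adiabatic: W = P₁V₁(1 − (V₁/V₂)^(γ−1))/(γ−1) → W_b/(P₁V₁) = 1.121.
W_a / W_b = 3.424 / 1.121 = 3.055.

W_a / W_b ≈ 3.05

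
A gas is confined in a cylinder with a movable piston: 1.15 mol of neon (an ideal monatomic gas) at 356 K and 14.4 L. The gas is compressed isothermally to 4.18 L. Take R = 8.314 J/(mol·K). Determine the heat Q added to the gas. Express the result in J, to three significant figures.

Isothermal ⇒ ΔU = 0, so Q = W = nRT ln(V₂/V₁).
Q = (1.15)(8.314)(356) ln(4.18/14.4) = 3404 × -1.237 = -4210 J.

Q ≈ -4210 J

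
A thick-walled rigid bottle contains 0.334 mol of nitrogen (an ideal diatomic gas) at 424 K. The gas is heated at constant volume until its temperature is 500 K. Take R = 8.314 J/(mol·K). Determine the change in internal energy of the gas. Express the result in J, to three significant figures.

Constant volume ⇒ W = 0, so Q = ΔU = nCᵥΔT with Cᵥ = 5R/2 = 20.79 J/(mol·K).
ΔU = (0.334)(20.79)(500 − 424) = 527.6 J.

ΔU ≈ 528 J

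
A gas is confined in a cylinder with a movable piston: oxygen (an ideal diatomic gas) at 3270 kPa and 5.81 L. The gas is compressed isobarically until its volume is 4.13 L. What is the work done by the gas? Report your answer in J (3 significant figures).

W ≈ -5490 J

Isobaric: W = P ΔV.
W = (3270 kPa)(4.13 − 5.81 L) = (3270)(-1.68) = -5494 J.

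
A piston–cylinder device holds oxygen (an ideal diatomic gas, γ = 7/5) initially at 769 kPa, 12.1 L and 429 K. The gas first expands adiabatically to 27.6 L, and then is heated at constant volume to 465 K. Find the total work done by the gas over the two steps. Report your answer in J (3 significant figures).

Step 1 (adiabatic): W = (P₁V₁ − P₂V₂)/(γ−1) = (9305 − 6691)/0.4 = 6536 J.
Step 2 (isochoric): W = 0 (constant volume).
W_total = 6536 + 0 = 6536 J.

W_total ≈ 6540 J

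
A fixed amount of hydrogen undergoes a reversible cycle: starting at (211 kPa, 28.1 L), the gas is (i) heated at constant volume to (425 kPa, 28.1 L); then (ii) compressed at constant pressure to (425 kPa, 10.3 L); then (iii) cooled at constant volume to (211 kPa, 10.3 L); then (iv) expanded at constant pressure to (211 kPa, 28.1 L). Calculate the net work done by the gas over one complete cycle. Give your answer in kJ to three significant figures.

W_net ≈ -3.81 kJ

Constant-volume legs do no work.
W(ii) = (425)(10.3 − 28.1) = -7565 J; W(iv) = (211)(28.1 − 10.3) = 3756 J.
W_net = -7565 + 3756 = -3809 J (the counter-clockwise enclosed area).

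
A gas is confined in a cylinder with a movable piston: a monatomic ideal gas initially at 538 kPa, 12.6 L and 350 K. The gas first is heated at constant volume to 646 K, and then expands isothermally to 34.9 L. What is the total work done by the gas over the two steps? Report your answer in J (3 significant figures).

Step 1 (isochoric): W = 0 (constant volume).
After step 1: P = 993 kPa (V unchanged).
Step 2 (isothermal): W = P₁V₁ ln(V₂/V₁) = (12512) ln(34.9/12.6) = 12747 J.
W_total = 0 + 12747 = 12747 J.

W_total ≈ 12700 J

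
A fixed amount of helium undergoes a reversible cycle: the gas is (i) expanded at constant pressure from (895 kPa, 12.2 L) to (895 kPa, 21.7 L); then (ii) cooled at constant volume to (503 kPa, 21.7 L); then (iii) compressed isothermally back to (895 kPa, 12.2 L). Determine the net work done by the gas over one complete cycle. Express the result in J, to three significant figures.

Leg (i): W = PΔV = (895)(21.7 − 12.2) = 8502 J.
Leg (ii): W = 0.
Leg (iii): W = PᵢVᵢ ln(V_f/Vᵢ) = (10915) ln(12.2/21.7) = -6286 J.
W_net = 8502 − 6286 = 2217 J.

W_net ≈ 2220 J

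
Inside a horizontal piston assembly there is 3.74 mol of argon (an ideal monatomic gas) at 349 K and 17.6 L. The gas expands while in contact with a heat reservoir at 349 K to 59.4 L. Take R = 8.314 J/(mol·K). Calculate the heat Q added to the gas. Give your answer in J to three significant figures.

Q ≈ 13200 J

Isothermal ⇒ ΔU = 0, so Q = W = nRT ln(V₂/V₁).
Q = (3.74)(8.314)(349) ln(59.4/17.6) = 10852 × 1.216 = 13200 J.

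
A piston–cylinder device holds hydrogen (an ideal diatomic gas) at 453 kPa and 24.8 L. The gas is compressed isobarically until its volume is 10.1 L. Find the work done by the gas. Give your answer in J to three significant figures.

W ≈ -6660 J

Isobaric: W = P ΔV.
W = (453 kPa)(10.1 − 24.8 L) = (453)(-14.7) = -6659 J.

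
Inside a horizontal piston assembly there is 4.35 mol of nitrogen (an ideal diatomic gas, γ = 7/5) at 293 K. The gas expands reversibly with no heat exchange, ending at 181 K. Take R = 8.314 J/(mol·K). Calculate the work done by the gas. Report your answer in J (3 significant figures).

W ≈ 10100 J

Adiabatic ⇒ Q = 0, so W_by = −ΔU = nCᵥ(T₁ − T₂).
Cᵥ = 5R/2 = 20.79 J/(mol·K).
W = (4.35)(20.79)(293 − 181) = 10126 J.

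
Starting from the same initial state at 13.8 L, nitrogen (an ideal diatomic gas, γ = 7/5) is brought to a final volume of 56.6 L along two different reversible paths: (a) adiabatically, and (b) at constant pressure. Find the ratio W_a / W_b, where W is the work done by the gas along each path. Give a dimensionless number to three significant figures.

Path (a) adiabatic: W = P₁V₁(1 − (V₁/V₂)^(γ−1))/(γ−1) → W_a/(P₁V₁) = 1.078.
Path (b) isobaric: W = P₁(V₂ − V₁) → W_b/(P₁V₁) = 3.101.
W_a / W_b = 1.078 / 3.101 = 0.3477.

W_a / W_b ≈ 0.348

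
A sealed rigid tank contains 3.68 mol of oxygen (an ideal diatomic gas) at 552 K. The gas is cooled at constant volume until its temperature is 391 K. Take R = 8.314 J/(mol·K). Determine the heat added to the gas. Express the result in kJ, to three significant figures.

Q ≈ -12.3 kJ

Constant volume ⇒ W = 0, so Q = ΔU = nCᵥΔT with Cᵥ = 5R/2 = 20.79 J/(mol·K).
ΔU = (3.68)(20.79)(391 − 552) = -12315 J.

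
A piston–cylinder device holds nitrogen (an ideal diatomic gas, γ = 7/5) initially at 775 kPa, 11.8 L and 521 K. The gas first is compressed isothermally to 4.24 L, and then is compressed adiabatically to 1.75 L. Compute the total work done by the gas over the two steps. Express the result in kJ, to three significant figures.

Step 1 (isothermal): W = P₁V₁ ln(V₂/V₁) = (9145) ln(4.24/11.8) = -9360 J.
After step 1: P = 2157 kPa, V = 4.24 L, T = 521 K.
Step 2 (adiabatic): W = (P₁V₁ − P₂V₂)/(γ−1) = (9145 − 13029)/0.4 = -9710 J.
W_total = -9360 − 9710 = -19071 J.

W_total ≈ -19.1 kJ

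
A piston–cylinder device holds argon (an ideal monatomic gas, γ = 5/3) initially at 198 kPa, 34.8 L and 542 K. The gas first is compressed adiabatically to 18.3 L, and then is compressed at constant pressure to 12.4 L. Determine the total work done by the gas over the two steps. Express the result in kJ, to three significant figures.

Step 1 (adiabatic): W = (P₁V₁ − P₂V₂)/(γ−1) = (6890 − 10576)/0.667 = -5529 J.
After step 1: P = 577.9 kPa, V = 18.3 L, T = 831.9 K.
Step 2 (isobaric): W = PΔV = (577.9 kPa)(12.4 − 18.3 L) = -3410 J.
W_total = -5529 − 3410 = -8939 J.

W_total ≈ -8.94 kJ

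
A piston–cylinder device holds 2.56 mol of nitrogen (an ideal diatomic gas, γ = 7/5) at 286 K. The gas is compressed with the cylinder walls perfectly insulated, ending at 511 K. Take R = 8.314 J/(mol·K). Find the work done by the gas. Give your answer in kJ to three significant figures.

Adiabatic ⇒ Q = 0, so W_by = −ΔU = nCᵥ(T₁ − T₂).
Cᵥ = 5R/2 = 20.79 J/(mol·K).
W = (2.56)(20.79)(286 − 511) = -11972 J.

W ≈ -12.0 kJ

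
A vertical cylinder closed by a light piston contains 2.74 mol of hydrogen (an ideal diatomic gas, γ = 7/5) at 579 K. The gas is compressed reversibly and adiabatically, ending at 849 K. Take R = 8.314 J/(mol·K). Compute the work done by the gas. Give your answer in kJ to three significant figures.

W ≈ -15.4 kJ

Adiabatic ⇒ Q = 0, so W_by = −ΔU = nCᵥ(T₁ − T₂).
Cᵥ = 5R/2 = 20.79 J/(mol·K).
W = (2.74)(20.79)(579 − 849) = -15377 J.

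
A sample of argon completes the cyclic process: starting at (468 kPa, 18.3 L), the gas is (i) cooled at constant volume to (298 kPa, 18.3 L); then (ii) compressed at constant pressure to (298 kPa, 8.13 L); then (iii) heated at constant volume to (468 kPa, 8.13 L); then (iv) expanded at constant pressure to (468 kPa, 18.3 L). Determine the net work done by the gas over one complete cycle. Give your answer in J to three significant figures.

Constant-volume legs do no work.
W(ii) = (298)(8.13 − 18.3) = -3031 J; W(iv) = (468)(18.3 − 8.13) = 4760 J.
W_net = -3031 + 4760 = 1729 J (the clockwise enclosed area).

W_net ≈ 1730 J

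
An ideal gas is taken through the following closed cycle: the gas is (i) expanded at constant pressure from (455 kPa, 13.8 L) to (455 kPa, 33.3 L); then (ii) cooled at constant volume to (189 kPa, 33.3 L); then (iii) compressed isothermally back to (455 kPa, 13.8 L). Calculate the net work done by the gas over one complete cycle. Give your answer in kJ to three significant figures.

W_net ≈ 3.33 kJ

Leg (i): W = PΔV = (455)(33.3 − 13.8) = 8872 J.
Leg (ii): W = 0.
Leg (iii): W = PᵢVᵢ ln(V_f/Vᵢ) = (6294) ln(13.8/33.3) = -5544 J.
W_net = 8872 − 5544 = 3328 J.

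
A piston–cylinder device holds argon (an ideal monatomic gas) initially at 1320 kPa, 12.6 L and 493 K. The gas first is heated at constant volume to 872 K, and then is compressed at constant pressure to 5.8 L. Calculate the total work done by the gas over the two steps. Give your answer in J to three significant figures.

Step 1 (isochoric): W = 0 (constant volume).
After step 1: P = 2335 kPa (V unchanged).
Step 2 (isobaric): W = PΔV = (2335 kPa)(5.8 − 12.6 L) = -15876 J.
W_total = 0 − 15876 = -15876 J.

W_total ≈ -15900 J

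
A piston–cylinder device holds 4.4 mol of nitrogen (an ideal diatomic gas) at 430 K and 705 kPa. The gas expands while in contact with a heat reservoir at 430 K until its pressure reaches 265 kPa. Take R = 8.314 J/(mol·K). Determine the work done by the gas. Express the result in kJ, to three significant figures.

W ≈ 15.4 kJ

Isothermal process: W = nRT ln(V₂/V₁) = nRT ln(P₁/P₂).
W = (4.4)(8.314)(430) × ln(705/265)
  = 15730 × ln(2.66) = 15730 × 0.9785
W_by_gas = 15391 J.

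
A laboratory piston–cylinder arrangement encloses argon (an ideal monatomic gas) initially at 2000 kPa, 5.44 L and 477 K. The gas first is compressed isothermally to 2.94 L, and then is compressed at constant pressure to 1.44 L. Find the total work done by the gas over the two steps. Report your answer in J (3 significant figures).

Step 1 (isothermal): W = P₁V₁ ln(V₂/V₁) = (10880) ln(2.94/5.44) = -6695 J.
After step 1: P = 3701 kPa, V = 2.94 L, T = 477 K.
Step 2 (isobaric): W = PΔV = (3701 kPa)(1.44 − 2.94 L) = -5551 J.
W_total = -6695 − 5551 = -12246 J.

W_total ≈ -12200 J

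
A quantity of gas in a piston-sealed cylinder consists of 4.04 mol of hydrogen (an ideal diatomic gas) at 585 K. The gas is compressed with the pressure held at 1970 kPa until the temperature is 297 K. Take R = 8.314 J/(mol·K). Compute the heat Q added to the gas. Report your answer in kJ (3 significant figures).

Q ≈ -33.9 kJ

Isobaric: W = nRΔT = (4.04)(8.314)(-288) = -9674 J.
ΔU = nCᵥΔT with Cᵥ = 5R/2: ΔU = (4.04)(20.79)(-288) = -24184 J.
Q = ΔU + W = -24184 − 9674 = -33857 J.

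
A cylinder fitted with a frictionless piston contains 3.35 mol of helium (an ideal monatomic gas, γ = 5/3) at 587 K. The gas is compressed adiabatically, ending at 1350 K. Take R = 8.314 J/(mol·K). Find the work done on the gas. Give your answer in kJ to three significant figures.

W ≈ 31.9 kJ

Adiabatic ⇒ Q = 0, so W_by = −ΔU = nCᵥ(T₁ − T₂).
Cᵥ = 3R/2 = 12.47 J/(mol·K).
W = (3.35)(12.47)(587 − 1350) = -31876 J.
Work on gas = −W_by = 31876 J.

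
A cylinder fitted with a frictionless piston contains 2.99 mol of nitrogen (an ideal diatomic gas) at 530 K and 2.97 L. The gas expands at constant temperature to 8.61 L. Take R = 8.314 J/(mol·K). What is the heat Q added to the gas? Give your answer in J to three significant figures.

Q ≈ 14000 J

Isothermal ⇒ ΔU = 0, so Q = W = nRT ln(V₂/V₁).
Q = (2.99)(8.314)(530) ln(8.61/2.97) = 13175 × 1.064 = 14023 J.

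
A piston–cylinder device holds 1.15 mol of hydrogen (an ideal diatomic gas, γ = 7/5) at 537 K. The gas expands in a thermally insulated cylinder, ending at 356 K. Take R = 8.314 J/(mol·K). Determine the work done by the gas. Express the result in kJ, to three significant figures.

Adiabatic ⇒ Q = 0, so W_by = −ΔU = nCᵥ(T₁ − T₂).
Cᵥ = 5R/2 = 20.79 J/(mol·K).
W = (1.15)(20.79)(537 − 356) = 4326 J.

W ≈ 4.33 kJ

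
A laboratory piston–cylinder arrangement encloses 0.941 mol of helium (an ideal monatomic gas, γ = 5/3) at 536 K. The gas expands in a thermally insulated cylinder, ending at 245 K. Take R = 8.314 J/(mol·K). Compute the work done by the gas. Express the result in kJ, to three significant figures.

Adiabatic ⇒ Q = 0, so W_by = −ΔU = nCᵥ(T₁ − T₂).
Cᵥ = 3R/2 = 12.47 J/(mol·K).
W = (0.941)(12.47)(536 − 245) = 3415 J.

W ≈ 3.41 kJ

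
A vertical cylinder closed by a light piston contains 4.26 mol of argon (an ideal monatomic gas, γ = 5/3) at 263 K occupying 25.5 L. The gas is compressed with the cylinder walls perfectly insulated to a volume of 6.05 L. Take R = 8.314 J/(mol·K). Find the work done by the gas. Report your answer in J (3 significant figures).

W ≈ -22500 J

Adiabatic: TV^(γ−1) = const with γ = 5/3.
T₂ = T₁ (V₁/V₂)^(γ−1) = 263 × (25.5/6.05)^0.667 = 263 × 2.609 = 686.2 K.
W_by = nCᵥ(T₁ − T₂) = (4.26)(12.47)(263 − 686.2) = -22485 J.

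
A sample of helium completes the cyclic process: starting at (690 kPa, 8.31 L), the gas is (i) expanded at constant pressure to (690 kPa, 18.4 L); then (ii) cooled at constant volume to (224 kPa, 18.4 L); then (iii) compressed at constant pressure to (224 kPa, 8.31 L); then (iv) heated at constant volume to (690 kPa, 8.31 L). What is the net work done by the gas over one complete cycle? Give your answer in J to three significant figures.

Constant-volume legs do no work.
W(i) = (690)(18.4 − 8.31) = 6962 J; W(iii) = (224)(8.31 − 18.4) = -2260 J.
W_net = 6962 − 2260 = 4702 J (the clockwise enclosed area).

W_net ≈ 4700 J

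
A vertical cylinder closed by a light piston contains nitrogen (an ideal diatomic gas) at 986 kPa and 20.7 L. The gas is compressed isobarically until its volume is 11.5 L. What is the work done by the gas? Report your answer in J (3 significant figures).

W ≈ -9070 J

Isobaric: W = P ΔV.
W = (986 kPa)(11.5 − 20.7 L) = (986)(-9.2) = -9071 J.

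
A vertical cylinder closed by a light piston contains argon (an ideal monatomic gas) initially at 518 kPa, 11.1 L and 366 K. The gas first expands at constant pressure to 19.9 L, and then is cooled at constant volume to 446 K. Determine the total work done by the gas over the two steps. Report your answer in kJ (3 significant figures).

Step 1 (isobaric): W = PΔV = (518 kPa)(19.9 − 11.1 L) = 4558 J.
Step 2 (isochoric): W = 0 (constant volume).
W_total = 4558 + 0 = 4558 J.

W_total ≈ 4.56 kJ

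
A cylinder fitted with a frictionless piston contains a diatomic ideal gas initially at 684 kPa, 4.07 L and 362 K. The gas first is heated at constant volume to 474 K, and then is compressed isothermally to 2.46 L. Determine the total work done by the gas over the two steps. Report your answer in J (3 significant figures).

Step 1 (isochoric): W = 0 (constant volume).
After step 1: P = 895.6 kPa (V unchanged).
Step 2 (isothermal): W = P₁V₁ ln(V₂/V₁) = (3645) ln(2.46/4.07) = -1835 J.
W_total = 0 − 1835 = -1835 J.

W_total ≈ -1840 J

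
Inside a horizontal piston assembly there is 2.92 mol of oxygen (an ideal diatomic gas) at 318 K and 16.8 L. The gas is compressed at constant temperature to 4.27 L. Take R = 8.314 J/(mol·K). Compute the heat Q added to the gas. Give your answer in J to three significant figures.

Isothermal ⇒ ΔU = 0, so Q = W = nRT ln(V₂/V₁).
Q = (2.92)(8.314)(318) ln(4.27/16.8) = 7720 × -1.37 = -10575 J.

Q ≈ -10600 J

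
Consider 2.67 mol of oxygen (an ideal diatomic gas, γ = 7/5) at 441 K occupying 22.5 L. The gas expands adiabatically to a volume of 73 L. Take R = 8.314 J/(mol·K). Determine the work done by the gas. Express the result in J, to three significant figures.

W ≈ 9190 J

Adiabatic: TV^(γ−1) = const with γ = 7/5.
T₂ = T₁ (V₁/V₂)^(γ−1) = 441 × (22.5/73)^0.4 = 441 × 0.6245 = 275.4 K.
W_by = nCᵥ(T₁ − T₂) = (2.67)(20.79)(441 − 275.4) = 9189 J.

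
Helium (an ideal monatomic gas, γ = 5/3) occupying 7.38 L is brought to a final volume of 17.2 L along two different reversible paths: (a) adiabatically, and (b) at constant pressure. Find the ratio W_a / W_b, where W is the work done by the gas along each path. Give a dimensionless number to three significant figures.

Path (a) adiabatic: W = P₁V₁(1 − (V₁/V₂)^(γ−1))/(γ−1) → W_a/(P₁V₁) = 0.6467.
Path (b) isobaric: W = P₁(V₂ − V₁) → W_b/(P₁V₁) = 1.331.
W_a / W_b = 0.6467 / 1.331 = 0.486.

W_a / W_b ≈ 0.486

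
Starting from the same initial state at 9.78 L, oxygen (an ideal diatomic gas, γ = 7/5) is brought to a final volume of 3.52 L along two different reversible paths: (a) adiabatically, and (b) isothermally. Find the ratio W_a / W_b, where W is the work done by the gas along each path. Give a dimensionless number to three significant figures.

W_a / W_b ≈ 1.24

Path (a) adiabatic: W = P₁V₁(1 − (V₁/V₂)^(γ−1))/(γ−1) → W_a/(P₁V₁) = -1.262.
Path (b) isothermal: W = P₁V₁ ln(V₂/V₁) → W_b/(P₁V₁) = -1.022.
W_a / W_b = -1.262 / -1.022 = 1.235.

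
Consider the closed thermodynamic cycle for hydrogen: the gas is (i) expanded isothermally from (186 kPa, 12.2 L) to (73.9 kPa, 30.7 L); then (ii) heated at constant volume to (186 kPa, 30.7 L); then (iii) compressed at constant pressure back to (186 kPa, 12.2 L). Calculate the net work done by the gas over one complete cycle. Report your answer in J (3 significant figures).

Leg (i): W = PᵢVᵢ ln(V_f/Vᵢ) = (2269) ln(30.7/12.2) = 2094 J.
Leg (ii): W = 0.
Leg (iii): W = PΔV = (186)(12.2 − 30.7) = -3441 J.
W_net = 2094 − 3441 = -1347 J.

W_net ≈ -1350 J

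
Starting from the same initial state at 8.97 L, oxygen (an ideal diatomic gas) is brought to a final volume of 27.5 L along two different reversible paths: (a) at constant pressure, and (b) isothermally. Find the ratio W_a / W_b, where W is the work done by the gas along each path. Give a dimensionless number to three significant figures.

W_a / W_b ≈ 1.84

Path (a) isobaric: W = P₁(V₂ − V₁) → W_a/(P₁V₁) = 2.066.
Path (b) isothermal: W = P₁V₁ ln(V₂/V₁) → W_b/(P₁V₁) = 1.12.
W_a / W_b = 2.066 / 1.12 = 1.844.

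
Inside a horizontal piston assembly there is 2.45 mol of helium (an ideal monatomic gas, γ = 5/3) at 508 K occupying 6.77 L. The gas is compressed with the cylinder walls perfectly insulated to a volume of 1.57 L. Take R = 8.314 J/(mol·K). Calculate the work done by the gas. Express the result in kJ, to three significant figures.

W ≈ -25.6 kJ

Adiabatic: TV^(γ−1) = const with γ = 5/3.
T₂ = T₁ (V₁/V₂)^(γ−1) = 508 × (6.77/1.57)^0.667 = 508 × 2.649 = 1346 K.
W_by = nCᵥ(T₁ − T₂) = (2.45)(12.47)(508 − 1346) = -25599 J.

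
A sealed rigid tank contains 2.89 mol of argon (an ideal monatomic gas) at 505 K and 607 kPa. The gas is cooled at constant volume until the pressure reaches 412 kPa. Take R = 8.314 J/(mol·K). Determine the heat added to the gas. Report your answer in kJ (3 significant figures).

Q ≈ -5.85 kJ

Constant volume ⇒ W = 0, so Q = ΔU = nCᵥΔT with Cᵥ = 3R/2 = 12.47 J/(mol·K).
At constant V, T₂/T₁ = P₂/P₁ ⇒ ΔT = T₁(P₂/P₁ − 1) = 505·(412/607 − 1) = -162.2 K.
ΔU = (2.89)(12.47)(-162.2) = -5847 J.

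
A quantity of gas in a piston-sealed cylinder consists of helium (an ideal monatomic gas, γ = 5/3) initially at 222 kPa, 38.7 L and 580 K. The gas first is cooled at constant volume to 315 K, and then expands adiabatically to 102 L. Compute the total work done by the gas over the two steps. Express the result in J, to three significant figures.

Step 1 (isochoric): W = 0 (constant volume).
After step 1: P = 120.6 kPa (V unchanged).
Step 2 (adiabatic): W = (P₁V₁ − P₂V₂)/(γ−1) = (4666 − 2445)/0.667 = 3331 J.
W_total = 0 + 3331 = 3331 J.

W_total ≈ 3330 J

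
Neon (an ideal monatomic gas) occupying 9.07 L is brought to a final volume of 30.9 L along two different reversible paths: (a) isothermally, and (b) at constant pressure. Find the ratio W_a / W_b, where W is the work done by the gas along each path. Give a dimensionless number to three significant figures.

Path (a) isothermal: W = P₁V₁ ln(V₂/V₁) → W_a/(P₁V₁) = 1.226.
Path (b) isobaric: W = P₁(V₂ − V₁) → W_b/(P₁V₁) = 2.407.
W_a / W_b = 1.226 / 2.407 = 0.5093.

W_a / W_b ≈ 0.509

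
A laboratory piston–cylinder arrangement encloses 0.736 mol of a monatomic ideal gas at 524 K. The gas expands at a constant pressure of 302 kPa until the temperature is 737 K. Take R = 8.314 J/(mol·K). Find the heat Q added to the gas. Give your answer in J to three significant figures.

Isobaric: W = nRΔT = (0.736)(8.314)(213) = 1303 J.
ΔU = nCᵥΔT with Cᵥ = 3R/2: ΔU = (0.736)(12.47)(213) = 1955 J.
Q = ΔU + W = 1955 + 1303 = 3258 J.

Q ≈ 3260 J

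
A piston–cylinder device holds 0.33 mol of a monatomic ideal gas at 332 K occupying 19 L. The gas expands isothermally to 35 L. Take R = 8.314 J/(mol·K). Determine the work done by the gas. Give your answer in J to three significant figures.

W ≈ 556 J

Isothermal: W = nRT ln(V₂/V₁).
W = (0.33)(8.314)(332) × ln(35/19)
  = 910.9 × 0.6109
W_by_gas = 556.5 J.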